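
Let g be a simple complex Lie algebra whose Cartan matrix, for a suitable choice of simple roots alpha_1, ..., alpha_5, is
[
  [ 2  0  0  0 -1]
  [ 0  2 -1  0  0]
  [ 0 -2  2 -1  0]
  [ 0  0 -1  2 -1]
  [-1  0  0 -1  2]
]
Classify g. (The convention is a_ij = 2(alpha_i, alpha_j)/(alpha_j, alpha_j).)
The matrix has rank 5 with 2's on the diagonal. Reading the off-diagonal entries as Dynkin edges (a single edge where a_ij = a_ji = -1; a double or triple edge where a_ij * a_ji = 2 or 3), the diagram is a chain of 5 nodes with a double edge at one end; the terminal node there is the unique short simple root (B_5). One simple-root ordering that puts it in standard form is (alpha_1, alpha_5, alpha_4, alpha_3, alpha_2). So the algebra is type B_5, i.e. so(11).

B5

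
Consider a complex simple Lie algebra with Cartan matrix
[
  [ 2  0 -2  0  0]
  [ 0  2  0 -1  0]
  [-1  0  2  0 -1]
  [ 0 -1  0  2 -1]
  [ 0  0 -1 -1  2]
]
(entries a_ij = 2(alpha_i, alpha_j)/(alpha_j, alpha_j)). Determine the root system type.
C_5

The matrix has rank 5 with 2's on the diagonal. Reading the off-diagonal entries as Dynkin edges (a single edge where a_ij = a_ji = -1; a double or triple edge where a_ij * a_ji = 2 or 3), the diagram is a chain of 5 nodes with a double edge at one end; the terminal node there is the unique long simple root (C_5). One simple-root ordering that puts it in standard form is (alpha_2, alpha_4, alpha_5, alpha_3, alpha_1). So the algebra is type C_5, i.e. sp(10).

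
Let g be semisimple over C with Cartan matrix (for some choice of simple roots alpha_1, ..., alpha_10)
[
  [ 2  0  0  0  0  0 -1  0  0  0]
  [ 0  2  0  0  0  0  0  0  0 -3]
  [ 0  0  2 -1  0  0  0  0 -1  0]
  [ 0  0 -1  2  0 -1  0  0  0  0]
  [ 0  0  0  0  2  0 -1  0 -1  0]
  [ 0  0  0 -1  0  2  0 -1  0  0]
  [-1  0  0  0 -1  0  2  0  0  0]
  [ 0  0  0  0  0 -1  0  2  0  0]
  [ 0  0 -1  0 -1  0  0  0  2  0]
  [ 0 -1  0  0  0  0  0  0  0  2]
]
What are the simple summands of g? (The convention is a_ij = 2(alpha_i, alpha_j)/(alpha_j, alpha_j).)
A8 ⊕ G2

The diagram associated to this matrix has two connected components: the simple roots {alpha_1, alpha_3, alpha_4, alpha_5, alpha_6, alpha_7, alpha_8, alpha_9} form a chain of 8 nodes with single edges (A_8), and {alpha_2, alpha_10} form two nodes joined by a triple edge (G_2). A semisimple Lie algebra decomposes uniquely as the direct sum of simple ideals, one per connected component of its Dynkin diagram, so g ≅ A_8 ⊕ G_2 (dimension 80 + 14 = 94).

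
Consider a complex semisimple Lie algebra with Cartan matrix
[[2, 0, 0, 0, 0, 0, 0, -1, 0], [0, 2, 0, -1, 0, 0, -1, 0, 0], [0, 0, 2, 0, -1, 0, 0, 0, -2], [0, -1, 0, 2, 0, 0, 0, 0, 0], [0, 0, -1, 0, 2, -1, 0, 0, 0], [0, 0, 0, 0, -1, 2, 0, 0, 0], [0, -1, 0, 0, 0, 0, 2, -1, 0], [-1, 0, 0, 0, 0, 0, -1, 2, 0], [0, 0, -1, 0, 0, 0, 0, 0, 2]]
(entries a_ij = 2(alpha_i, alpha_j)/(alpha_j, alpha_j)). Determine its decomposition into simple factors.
The diagram associated to this matrix has two connected components: the simple roots {alpha_1, alpha_2, alpha_4, alpha_7, alpha_8} form a chain of 5 nodes with single edges (A_5), and {alpha_3, alpha_5, alpha_6, alpha_9} form a chain of 4 nodes with a double edge at one end; the terminal node there is the unique short simple root (B_4). A semisimple Lie algebra decomposes uniquely as the direct sum of simple ideals, one per connected component of its Dynkin diagram, so g ≅ A_5 ⊕ B_4 (dimension 35 + 36 = 71).

A5 + B4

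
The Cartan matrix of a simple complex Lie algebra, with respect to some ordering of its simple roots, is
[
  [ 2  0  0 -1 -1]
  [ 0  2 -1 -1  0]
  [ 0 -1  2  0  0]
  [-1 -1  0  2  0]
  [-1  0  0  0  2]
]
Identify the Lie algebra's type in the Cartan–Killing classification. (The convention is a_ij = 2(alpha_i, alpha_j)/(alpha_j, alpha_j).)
A_5 (sl(6))

The matrix has rank 5 with 2's on the diagonal. Reading the off-diagonal entries as Dynkin edges (a single edge where a_ij = a_ji = -1; a double or triple edge where a_ij * a_ji = 2 or 3), the diagram is a chain of 5 nodes with single edges (A_5). One simple-root ordering that puts it in standard form is (alpha_3, alpha_2, alpha_4, alpha_1, alpha_5). So the algebra is type A_5, i.e. sl(6).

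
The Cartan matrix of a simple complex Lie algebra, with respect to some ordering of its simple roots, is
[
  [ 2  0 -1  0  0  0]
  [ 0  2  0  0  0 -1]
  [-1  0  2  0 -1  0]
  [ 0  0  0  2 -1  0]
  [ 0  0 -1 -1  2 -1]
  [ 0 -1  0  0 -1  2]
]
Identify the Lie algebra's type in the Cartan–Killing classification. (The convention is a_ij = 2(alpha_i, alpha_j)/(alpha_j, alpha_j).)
E6

The matrix has rank 6 with 2's on the diagonal. Reading the off-diagonal entries as Dynkin edges (a single edge where a_ij = a_ji = -1; a double or triple edge where a_ij * a_ji = 2 or 3), the diagram is a chain of 5 nodes with one extra node attached to the third node from one end (E_6). One simple-root ordering that puts it in standard form is (alpha_1, alpha_4, alpha_3, alpha_5, alpha_6, alpha_2). So the algebra is type E_6.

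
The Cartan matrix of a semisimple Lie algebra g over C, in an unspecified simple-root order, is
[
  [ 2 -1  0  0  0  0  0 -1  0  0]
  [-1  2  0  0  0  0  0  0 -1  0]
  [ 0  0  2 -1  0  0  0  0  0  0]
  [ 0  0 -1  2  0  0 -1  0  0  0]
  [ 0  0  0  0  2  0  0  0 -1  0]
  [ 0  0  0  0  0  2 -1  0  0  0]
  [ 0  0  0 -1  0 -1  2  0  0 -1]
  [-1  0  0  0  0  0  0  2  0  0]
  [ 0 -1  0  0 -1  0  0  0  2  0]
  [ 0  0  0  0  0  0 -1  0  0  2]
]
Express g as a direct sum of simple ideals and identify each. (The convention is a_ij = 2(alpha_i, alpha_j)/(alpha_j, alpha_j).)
A_5 ⊕ D_5

The diagram associated to this matrix has two connected components: the simple roots {alpha_1, alpha_2, alpha_5, alpha_8, alpha_9} form a chain of 5 nodes with single edges (A_5), and {alpha_3, alpha_4, alpha_6, alpha_7, alpha_10} form a chain of 3 nodes with a fork of two nodes at one end (D_5). A semisimple Lie algebra decomposes uniquely as the direct sum of simple ideals, one per connected component of its Dynkin diagram, so g ≅ A_5 ⊕ D_5 (dimension 35 + 45 = 80).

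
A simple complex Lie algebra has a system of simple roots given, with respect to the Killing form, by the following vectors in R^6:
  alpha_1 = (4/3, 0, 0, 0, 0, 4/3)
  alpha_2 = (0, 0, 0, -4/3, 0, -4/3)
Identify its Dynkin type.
A_2 (sl(3))

Compute the Cartan integers a_ij = 2(alpha_i, alpha_j)/(alpha_j, alpha_j); the resulting 2x2 Cartan matrix is
[[2, -1], [-1, 2]].
All simple roots have the same length, so the diagram is simply laced. The associated Dynkin diagram is a chain of 2 nodes with single edges (A_2), so the type is A_2 (the algebra sl(3)).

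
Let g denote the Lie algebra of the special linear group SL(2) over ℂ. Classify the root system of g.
A_1 (sl(2))

This is sl(2), which has dimension 2^2 - 1 = 3 and rank 2 - 1 = 1 (a Cartan subalgebra is the diagonal traceless matrices). In the classification of classical Lie algebras, the special linear algebra sl(n+1) has type A_n; here n = 1, so the Dynkin diagram is a chain of 1 nodes with single edges (A_1). Hence the type is A_1.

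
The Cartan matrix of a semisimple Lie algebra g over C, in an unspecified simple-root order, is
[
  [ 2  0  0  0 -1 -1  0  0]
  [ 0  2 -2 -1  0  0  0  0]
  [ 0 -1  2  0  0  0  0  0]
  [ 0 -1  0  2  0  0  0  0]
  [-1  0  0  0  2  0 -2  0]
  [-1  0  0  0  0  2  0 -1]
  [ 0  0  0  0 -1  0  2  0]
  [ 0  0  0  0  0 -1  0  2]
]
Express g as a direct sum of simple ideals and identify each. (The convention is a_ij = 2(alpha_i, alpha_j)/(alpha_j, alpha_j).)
The diagram associated to this matrix has two connected components: the simple roots {alpha_2, alpha_3, alpha_4} form a chain of 3 nodes with a double edge at one end; the terminal node there is the unique short simple root (B_3), and {alpha_1, alpha_5, alpha_6, alpha_7, alpha_8} form a chain of 5 nodes with a double edge at one end; the terminal node there is the unique short simple root (B_5). A semisimple Lie algebra decomposes uniquely as the direct sum of simple ideals, one per connected component of its Dynkin diagram, so g ≅ B_3 ⊕ B_5 (dimension 21 + 55 = 76).

type B_3 + type B_5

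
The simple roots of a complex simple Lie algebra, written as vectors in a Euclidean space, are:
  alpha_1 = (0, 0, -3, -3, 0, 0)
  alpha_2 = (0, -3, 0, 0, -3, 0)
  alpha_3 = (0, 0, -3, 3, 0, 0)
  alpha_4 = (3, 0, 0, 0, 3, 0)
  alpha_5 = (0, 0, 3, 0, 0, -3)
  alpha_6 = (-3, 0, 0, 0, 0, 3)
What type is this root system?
Compute the Cartan integers a_ij = 2(alpha_i, alpha_j)/(alpha_j, alpha_j); the resulting 6x6 Cartan matrix is
[[2, 0, 0, 0, -1, 0], [0, 2, 0, -1, 0, 0], [0, 0, 2, 0, -1, 0], [0, -1, 0, 2, 0, -1], [-1, 0, -1, 0, 2, -1], [0, 0, 0, -1, -1, 2]].
All simple roots have the same length, so the diagram is simply laced. The associated Dynkin diagram is a chain of 4 nodes with a fork of two nodes at one end (D_6), so the type is D_6 (the algebra so(12)).

D6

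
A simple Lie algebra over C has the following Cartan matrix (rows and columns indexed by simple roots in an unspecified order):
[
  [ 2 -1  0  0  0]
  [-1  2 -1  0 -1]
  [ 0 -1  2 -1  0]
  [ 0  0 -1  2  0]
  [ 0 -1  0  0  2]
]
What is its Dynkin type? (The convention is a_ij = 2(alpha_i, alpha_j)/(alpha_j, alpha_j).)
type D_5

The matrix has rank 5 with 2's on the diagonal. Reading the off-diagonal entries as Dynkin edges (a single edge where a_ij = a_ji = -1; a double or triple edge where a_ij * a_ji = 2 or 3), the diagram is a chain of 3 nodes with a fork of two nodes at one end (D_5). One simple-root ordering that puts it in standard form is (alpha_4, alpha_3, alpha_2, alpha_5, alpha_1). So the algebra is type D_5, i.e. so(10).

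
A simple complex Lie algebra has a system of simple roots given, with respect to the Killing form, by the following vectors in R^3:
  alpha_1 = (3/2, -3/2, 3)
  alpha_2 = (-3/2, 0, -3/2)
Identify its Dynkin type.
Compute the Cartan integers a_ij = 2(alpha_i, alpha_j)/(alpha_j, alpha_j); the resulting 2x2 Cartan matrix is
[[2, -3], [-1, 2]].
The roots have two lengths (squared-length ratio 3:1); the short ones are alpha_{2}. The associated Dynkin diagram is two nodes joined by a triple edge (G_2), so the type is G_2.

G_2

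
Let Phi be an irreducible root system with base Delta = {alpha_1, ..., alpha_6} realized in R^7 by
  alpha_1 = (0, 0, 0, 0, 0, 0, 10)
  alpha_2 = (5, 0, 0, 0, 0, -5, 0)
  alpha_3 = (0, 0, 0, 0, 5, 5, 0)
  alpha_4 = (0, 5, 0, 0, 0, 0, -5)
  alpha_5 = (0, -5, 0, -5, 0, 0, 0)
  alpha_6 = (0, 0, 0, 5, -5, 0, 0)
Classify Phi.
Compute the Cartan integers a_ij = 2(alpha_i, alpha_j)/(alpha_j, alpha_j); the resulting 6x6 Cartan matrix is
[[2, 0, 0, -2, 0, 0], [0, 2, -1, 0, 0, 0], [0, -1, 2, 0, 0, -1], [-1, 0, 0, 2, -1, 0], [0, 0, 0, -1, 2, -1], [0, 0, -1, 0, -1, 2]].
The roots have two lengths (squared-length ratio 2:1); the short ones are alpha_{2,3,4,5,6}. The associated Dynkin diagram is a chain of 6 nodes with a double edge at one end; the terminal node there is the unique long simple root (C_6), so the type is C_6 (the algebra sp(12)).

C6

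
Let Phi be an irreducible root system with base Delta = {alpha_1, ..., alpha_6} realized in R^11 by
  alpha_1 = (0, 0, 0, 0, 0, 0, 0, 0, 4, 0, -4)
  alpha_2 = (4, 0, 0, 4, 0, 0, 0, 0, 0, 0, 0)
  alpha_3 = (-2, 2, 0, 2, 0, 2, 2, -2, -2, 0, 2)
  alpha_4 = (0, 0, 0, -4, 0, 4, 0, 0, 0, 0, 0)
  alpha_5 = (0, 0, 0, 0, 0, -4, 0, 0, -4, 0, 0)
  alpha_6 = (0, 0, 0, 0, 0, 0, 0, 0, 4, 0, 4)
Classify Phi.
Compute the Cartan integers a_ij = 2(alpha_i, alpha_j)/(alpha_j, alpha_j); the resulting 6x6 Cartan matrix is
[[2, 0, -1, 0, -1, 0], [0, 2, 0, -1, 0, 0], [-1, 0, 2, 0, 0, 0], [0, -1, 0, 2, -1, 0], [-1, 0, 0, -1, 2, -1], [0, 0, 0, 0, -1, 2]].
All simple roots have the same length, so the diagram is simply laced. The associated Dynkin diagram is a chain of 5 nodes with one extra node attached to the third node from one end (E_6), so the type is E_6.

E_6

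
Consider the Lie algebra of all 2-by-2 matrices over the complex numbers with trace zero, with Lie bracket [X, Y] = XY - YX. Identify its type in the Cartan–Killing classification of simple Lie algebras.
This is sl(2), which has dimension 2^2 - 1 = 3 and rank 2 - 1 = 1 (a Cartan subalgebra is the diagonal traceless matrices). In the classification of classical Lie algebras, the special linear algebra sl(n+1) has type A_n; here n = 1, so the Dynkin diagram is a chain of 1 nodes with single edges (A_1). Hence the type is A_1.

type A_1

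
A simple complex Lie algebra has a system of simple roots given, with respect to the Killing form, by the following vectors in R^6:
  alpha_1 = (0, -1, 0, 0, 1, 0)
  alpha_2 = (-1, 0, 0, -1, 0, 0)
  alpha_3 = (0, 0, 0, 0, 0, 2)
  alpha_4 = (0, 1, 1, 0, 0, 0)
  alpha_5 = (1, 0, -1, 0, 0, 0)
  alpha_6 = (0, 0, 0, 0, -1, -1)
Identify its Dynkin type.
Compute the Cartan integers a_ij = 2(alpha_i, alpha_j)/(alpha_j, alpha_j); the resulting 6x6 Cartan matrix is
[[2, 0, 0, -1, 0, -1], [0, 2, 0, 0, -1, 0], [0, 0, 2, 0, 0, -2], [-1, 0, 0, 2, -1, 0], [0, -1, 0, -1, 2, 0], [-1, 0, -1, 0, 0, 2]].
The roots have two lengths (squared-length ratio 2:1); the short ones are alpha_{1,2,4,5,6}. The associated Dynkin diagram is a chain of 6 nodes with a double edge at one end; the terminal node there is the unique long simple root (C_6), so the type is C_6 (the algebra sp(12)).

C_6 (sp(12))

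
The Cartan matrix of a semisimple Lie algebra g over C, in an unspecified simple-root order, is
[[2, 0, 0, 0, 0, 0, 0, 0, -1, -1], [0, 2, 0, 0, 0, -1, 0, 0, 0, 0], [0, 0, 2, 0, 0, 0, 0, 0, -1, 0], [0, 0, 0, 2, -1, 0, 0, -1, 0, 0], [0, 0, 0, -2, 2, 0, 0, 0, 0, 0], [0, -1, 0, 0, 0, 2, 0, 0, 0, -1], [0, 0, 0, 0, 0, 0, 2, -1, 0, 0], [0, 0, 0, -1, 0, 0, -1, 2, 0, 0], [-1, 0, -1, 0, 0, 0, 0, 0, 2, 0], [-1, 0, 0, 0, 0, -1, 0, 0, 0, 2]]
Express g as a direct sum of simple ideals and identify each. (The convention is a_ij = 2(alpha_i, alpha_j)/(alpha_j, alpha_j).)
A_6 ⊕ C_4

The diagram associated to this matrix has two connected components: the simple roots {alpha_1, alpha_2, alpha_3, alpha_6, alpha_9, alpha_10} form a chain of 6 nodes with single edges (A_6), and {alpha_4, alpha_5, alpha_7, alpha_8} form a chain of 4 nodes with a double edge at one end; the terminal node there is the unique long simple root (C_4). A semisimple Lie algebra decomposes uniquely as the direct sum of simple ideals, one per connected component of its Dynkin diagram, so g ≅ A_6 ⊕ C_4 (dimension 48 + 36 = 84).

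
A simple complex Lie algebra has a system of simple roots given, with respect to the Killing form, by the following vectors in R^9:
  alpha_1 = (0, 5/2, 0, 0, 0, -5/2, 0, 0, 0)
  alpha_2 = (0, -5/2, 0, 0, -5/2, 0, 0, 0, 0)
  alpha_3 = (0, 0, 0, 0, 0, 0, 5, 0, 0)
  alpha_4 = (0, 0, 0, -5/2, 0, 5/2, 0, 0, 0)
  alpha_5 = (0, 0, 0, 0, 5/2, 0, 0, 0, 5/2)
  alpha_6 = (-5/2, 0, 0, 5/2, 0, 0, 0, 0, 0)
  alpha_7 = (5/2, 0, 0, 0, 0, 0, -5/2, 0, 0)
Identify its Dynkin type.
Compute the Cartan integers a_ij = 2(alpha_i, alpha_j)/(alpha_j, alpha_j); the resulting 7x7 Cartan matrix is
[[2, -1, 0, -1, 0, 0, 0], [-1, 2, 0, 0, -1, 0, 0], [0, 0, 2, 0, 0, 0, -2], [-1, 0, 0, 2, 0, -1, 0], [0, -1, 0, 0, 2, 0, 0], [0, 0, 0, -1, 0, 2, -1], [0, 0, -1, 0, 0, -1, 2]].
The roots have two lengths (squared-length ratio 2:1); the short ones are alpha_{1,2,4,5,6,7}. The associated Dynkin diagram is a chain of 7 nodes with a double edge at one end; the terminal node there is the unique long simple root (C_7), so the type is C_7 (the algebra sp(14)).

C_7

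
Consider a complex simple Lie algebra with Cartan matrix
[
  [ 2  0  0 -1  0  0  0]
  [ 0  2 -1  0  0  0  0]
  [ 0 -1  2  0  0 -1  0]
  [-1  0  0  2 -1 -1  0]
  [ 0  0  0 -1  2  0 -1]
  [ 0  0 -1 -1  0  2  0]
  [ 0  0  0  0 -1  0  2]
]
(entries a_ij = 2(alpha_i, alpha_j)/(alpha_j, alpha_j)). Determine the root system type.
The matrix has rank 7 with 2's on the diagonal. Reading the off-diagonal entries as Dynkin edges (a single edge where a_ij = a_ji = -1; a double or triple edge where a_ij * a_ji = 2 or 3), the diagram is a chain of 6 nodes with one extra node attached to the third node from one end (E_7). One simple-root ordering that puts it in standard form is (alpha_7, alpha_1, alpha_5, alpha_4, alpha_6, alpha_3, alpha_2). So the algebra is type E_7.

E7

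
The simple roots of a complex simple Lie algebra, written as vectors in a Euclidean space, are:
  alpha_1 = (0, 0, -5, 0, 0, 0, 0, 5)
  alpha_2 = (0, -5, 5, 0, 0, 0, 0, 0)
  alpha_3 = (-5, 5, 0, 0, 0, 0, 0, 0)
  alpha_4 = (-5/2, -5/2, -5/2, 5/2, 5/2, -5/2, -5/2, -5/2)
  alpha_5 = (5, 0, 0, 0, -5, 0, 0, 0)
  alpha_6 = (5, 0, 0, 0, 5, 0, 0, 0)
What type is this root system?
Compute the Cartan integers a_ij = 2(alpha_i, alpha_j)/(alpha_j, alpha_j); the resulting 6x6 Cartan matrix is
[[2, -1, 0, 0, 0, 0], [-1, 2, -1, 0, 0, 0], [0, -1, 2, 0, -1, -1], [0, 0, 0, 2, -1, 0], [0, 0, -1, -1, 2, 0], [0, 0, -1, 0, 0, 2]].
All simple roots have the same length, so the diagram is simply laced. The associated Dynkin diagram is a chain of 5 nodes with one extra node attached to the third node from one end (E_6), so the type is E_6.

type E_6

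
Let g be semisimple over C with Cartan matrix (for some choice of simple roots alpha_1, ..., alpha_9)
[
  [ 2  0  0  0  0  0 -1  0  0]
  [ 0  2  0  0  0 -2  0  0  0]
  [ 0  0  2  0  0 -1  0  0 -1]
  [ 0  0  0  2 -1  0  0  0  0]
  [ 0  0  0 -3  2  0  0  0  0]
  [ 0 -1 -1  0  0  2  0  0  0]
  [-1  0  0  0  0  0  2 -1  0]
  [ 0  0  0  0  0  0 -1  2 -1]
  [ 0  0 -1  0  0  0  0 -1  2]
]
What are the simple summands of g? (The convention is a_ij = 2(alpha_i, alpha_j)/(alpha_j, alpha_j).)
The diagram associated to this matrix has two connected components: the simple roots {alpha_1, alpha_2, alpha_3, alpha_6, alpha_7, alpha_8, alpha_9} form a chain of 7 nodes with a double edge at one end; the terminal node there is the unique long simple root (C_7), and {alpha_4, alpha_5} form two nodes joined by a triple edge (G_2). A semisimple Lie algebra decomposes uniquely as the direct sum of simple ideals, one per connected component of its Dynkin diagram, so g ≅ C_7 ⊕ G_2 (dimension 105 + 14 = 119).

type C_7 + type G_2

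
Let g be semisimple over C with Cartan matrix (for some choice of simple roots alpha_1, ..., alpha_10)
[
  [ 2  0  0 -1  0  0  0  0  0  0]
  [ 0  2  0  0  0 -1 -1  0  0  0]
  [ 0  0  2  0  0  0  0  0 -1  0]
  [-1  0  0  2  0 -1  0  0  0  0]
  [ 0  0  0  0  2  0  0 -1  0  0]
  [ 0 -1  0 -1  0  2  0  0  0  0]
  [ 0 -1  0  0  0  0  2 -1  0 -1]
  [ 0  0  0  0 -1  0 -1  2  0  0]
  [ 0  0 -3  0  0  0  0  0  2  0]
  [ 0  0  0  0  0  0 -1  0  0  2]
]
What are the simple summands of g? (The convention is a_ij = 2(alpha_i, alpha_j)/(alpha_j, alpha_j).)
type E_8 + type G_2

The diagram associated to this matrix has two connected components: the simple roots {alpha_1, alpha_2, alpha_4, alpha_5, alpha_6, alpha_7, alpha_8, alpha_10} form a chain of 7 nodes with one extra node attached to the third node from one end (E_8), and {alpha_3, alpha_9} form two nodes joined by a triple edge (G_2). A semisimple Lie algebra decomposes uniquely as the direct sum of simple ideals, one per connected component of its Dynkin diagram, so g ≅ E_8 ⊕ G_2 (dimension 248 + 14 = 262).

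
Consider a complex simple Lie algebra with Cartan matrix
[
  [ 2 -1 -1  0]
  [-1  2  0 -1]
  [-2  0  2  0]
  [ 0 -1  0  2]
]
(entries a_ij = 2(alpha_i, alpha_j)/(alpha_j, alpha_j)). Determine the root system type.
C4

The matrix has rank 4 with 2's on the diagonal. Reading the off-diagonal entries as Dynkin edges (a single edge where a_ij = a_ji = -1; a double or triple edge where a_ij * a_ji = 2 or 3), the diagram is a chain of 4 nodes with a double edge at one end; the terminal node there is the unique long simple root (C_4). One simple-root ordering that puts it in standard form is (alpha_4, alpha_2, alpha_1, alpha_3). So the algebra is type C_4, i.e. sp(8).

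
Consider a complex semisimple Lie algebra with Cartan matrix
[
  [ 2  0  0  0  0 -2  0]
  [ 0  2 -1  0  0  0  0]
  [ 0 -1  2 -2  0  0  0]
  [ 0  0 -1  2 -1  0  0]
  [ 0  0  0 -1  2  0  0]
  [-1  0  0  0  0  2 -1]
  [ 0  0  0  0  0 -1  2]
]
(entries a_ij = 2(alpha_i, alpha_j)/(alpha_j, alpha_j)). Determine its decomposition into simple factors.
The diagram associated to this matrix has two connected components: the simple roots {alpha_1, alpha_6, alpha_7} form a chain of 3 nodes with a double edge at one end; the terminal node there is the unique long simple root (C_3), and {alpha_2, alpha_3, alpha_4, alpha_5} form a chain of 4 nodes with a double edge between the middle two (F_4). A semisimple Lie algebra decomposes uniquely as the direct sum of simple ideals, one per connected component of its Dynkin diagram, so g ≅ C_3 ⊕ F_4 (dimension 21 + 52 = 73).

C_3 + F_4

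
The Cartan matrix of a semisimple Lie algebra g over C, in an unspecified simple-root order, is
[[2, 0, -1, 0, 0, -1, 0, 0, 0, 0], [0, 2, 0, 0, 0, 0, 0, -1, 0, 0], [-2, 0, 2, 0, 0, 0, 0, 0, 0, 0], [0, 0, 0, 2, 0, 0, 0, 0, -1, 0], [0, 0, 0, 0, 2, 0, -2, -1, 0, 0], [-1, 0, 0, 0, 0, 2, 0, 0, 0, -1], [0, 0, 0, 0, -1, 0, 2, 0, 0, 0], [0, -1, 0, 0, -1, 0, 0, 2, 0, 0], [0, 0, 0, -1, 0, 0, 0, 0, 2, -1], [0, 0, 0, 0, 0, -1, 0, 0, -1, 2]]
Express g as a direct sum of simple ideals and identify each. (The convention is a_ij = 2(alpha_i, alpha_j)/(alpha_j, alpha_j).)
The diagram associated to this matrix has two connected components: the simple roots {alpha_2, alpha_5, alpha_7, alpha_8} form a chain of 4 nodes with a double edge at one end; the terminal node there is the unique short simple root (B_4), and {alpha_1, alpha_3, alpha_4, alpha_6, alpha_9, alpha_10} form a chain of 6 nodes with a double edge at one end; the terminal node there is the unique long simple root (C_6). A semisimple Lie algebra decomposes uniquely as the direct sum of simple ideals, one per connected component of its Dynkin diagram, so g ≅ B_4 ⊕ C_6 (dimension 36 + 78 = 114).

B_4 ⊕ C_6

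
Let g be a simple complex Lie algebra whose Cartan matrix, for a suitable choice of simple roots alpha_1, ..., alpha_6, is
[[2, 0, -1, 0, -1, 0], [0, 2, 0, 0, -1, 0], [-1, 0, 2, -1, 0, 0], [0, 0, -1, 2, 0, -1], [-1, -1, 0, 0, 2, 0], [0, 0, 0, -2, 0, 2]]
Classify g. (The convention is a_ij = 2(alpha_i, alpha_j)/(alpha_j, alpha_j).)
C_6 (sp(12))

The matrix has rank 6 with 2's on the diagonal. Reading the off-diagonal entries as Dynkin edges (a single edge where a_ij = a_ji = -1; a double or triple edge where a_ij * a_ji = 2 or 3), the diagram is a chain of 6 nodes with a double edge at one end; the terminal node there is the unique long simple root (C_6). One simple-root ordering that puts it in standard form is (alpha_2, alpha_5, alpha_1, alpha_3, alpha_4, alpha_6). So the algebra is type C_6, i.e. sp(12).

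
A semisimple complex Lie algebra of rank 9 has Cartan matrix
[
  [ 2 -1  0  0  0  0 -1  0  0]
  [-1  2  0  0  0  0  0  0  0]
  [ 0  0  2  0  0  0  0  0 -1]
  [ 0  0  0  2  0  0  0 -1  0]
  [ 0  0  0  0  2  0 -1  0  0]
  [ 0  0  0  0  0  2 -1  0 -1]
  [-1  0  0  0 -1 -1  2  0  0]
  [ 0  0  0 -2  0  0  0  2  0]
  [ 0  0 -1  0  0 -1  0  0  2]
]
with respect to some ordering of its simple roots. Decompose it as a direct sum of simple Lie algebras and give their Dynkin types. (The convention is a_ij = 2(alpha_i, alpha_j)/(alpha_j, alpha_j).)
The diagram associated to this matrix has two connected components: the simple roots {alpha_4, alpha_8} form a chain of 2 nodes with a double edge at one end; the terminal node there is the unique short simple root (B_2), and {alpha_1, alpha_2, alpha_3, alpha_5, alpha_6, alpha_7, alpha_9} form a chain of 6 nodes with one extra node attached to the third node from one end (E_7). A semisimple Lie algebra decomposes uniquely as the direct sum of simple ideals, one per connected component of its Dynkin diagram, so g ≅ B_2 ⊕ E_7 (dimension 10 + 133 = 143).

B_2 + E_7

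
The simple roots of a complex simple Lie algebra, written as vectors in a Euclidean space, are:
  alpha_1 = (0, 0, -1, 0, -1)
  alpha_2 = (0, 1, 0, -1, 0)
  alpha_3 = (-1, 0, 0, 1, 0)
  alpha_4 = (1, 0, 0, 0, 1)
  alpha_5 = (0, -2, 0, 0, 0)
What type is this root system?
Compute the Cartan integers a_ij = 2(alpha_i, alpha_j)/(alpha_j, alpha_j); the resulting 5x5 Cartan matrix is
[[2, 0, 0, -1, 0], [0, 2, -1, 0, -1], [0, -1, 2, -1, 0], [-1, 0, -1, 2, 0], [0, -2, 0, 0, 2]].
The roots have two lengths (squared-length ratio 2:1); the short ones are alpha_{1,2,3,4}. The associated Dynkin diagram is a chain of 5 nodes with a double edge at one end; the terminal node there is the unique long simple root (C_5), so the type is C_5 (the algebra sp(10)).

C_5 (sp(10))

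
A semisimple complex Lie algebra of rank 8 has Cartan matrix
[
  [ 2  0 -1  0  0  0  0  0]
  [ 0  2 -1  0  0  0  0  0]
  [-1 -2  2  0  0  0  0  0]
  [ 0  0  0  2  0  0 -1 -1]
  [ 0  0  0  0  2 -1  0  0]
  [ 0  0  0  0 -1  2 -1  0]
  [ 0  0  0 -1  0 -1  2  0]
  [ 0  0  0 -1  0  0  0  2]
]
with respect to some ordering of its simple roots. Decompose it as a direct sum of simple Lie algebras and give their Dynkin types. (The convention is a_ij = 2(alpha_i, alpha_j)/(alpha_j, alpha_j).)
The diagram associated to this matrix has two connected components: the simple roots {alpha_4, alpha_5, alpha_6, alpha_7, alpha_8} form a chain of 5 nodes with single edges (A_5), and {alpha_1, alpha_2, alpha_3} form a chain of 3 nodes with a double edge at one end; the terminal node there is the unique short simple root (B_3). A semisimple Lie algebra decomposes uniquely as the direct sum of simple ideals, one per connected component of its Dynkin diagram, so g ≅ A_5 ⊕ B_3 (dimension 35 + 21 = 56).

type A_5 + type B_3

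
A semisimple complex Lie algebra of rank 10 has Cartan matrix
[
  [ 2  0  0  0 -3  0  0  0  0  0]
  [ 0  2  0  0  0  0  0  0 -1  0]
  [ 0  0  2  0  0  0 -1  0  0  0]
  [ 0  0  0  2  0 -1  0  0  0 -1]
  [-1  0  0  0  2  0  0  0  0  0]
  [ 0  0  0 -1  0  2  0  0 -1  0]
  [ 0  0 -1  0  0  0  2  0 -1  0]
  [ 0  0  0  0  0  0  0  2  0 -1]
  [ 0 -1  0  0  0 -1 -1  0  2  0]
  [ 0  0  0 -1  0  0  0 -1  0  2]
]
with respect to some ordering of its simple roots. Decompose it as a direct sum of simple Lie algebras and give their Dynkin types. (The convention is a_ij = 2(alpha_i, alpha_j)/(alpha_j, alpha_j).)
The diagram associated to this matrix has two connected components: the simple roots {alpha_2, alpha_3, alpha_4, alpha_6, alpha_7, alpha_8, alpha_9, alpha_10} form a chain of 7 nodes with one extra node attached to the third node from one end (E_8), and {alpha_1, alpha_5} form two nodes joined by a triple edge (G_2). A semisimple Lie algebra decomposes uniquely as the direct sum of simple ideals, one per connected component of its Dynkin diagram, so g ≅ E_8 ⊕ G_2 (dimension 248 + 14 = 262).

E8 + G2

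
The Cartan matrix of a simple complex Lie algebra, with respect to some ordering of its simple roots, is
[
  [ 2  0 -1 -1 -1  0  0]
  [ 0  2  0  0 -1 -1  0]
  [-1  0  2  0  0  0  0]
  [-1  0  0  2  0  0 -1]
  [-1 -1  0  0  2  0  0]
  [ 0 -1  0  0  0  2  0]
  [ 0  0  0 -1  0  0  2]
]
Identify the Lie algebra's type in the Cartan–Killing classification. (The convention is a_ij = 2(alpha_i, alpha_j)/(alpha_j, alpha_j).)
The matrix has rank 7 with 2's on the diagonal. Reading the off-diagonal entries as Dynkin edges (a single edge where a_ij = a_ji = -1; a double or triple edge where a_ij * a_ji = 2 or 3), the diagram is a chain of 6 nodes with one extra node attached to the third node from one end (E_7). One simple-root ordering that puts it in standard form is (alpha_7, alpha_3, alpha_4, alpha_1, alpha_5, alpha_2, alpha_6). So the algebra is type E_7.

E_7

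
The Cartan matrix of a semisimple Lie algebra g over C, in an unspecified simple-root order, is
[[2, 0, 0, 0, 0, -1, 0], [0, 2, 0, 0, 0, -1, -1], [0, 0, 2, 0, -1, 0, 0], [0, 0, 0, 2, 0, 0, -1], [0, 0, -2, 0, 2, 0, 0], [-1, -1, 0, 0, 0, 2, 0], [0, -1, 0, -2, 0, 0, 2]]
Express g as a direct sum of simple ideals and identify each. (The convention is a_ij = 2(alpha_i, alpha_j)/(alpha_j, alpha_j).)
The diagram associated to this matrix has two connected components: the simple roots {alpha_3, alpha_5} form a chain of 2 nodes with a double edge at one end; the terminal node there is the unique short simple root (B_2), and {alpha_1, alpha_2, alpha_4, alpha_6, alpha_7} form a chain of 5 nodes with a double edge at one end; the terminal node there is the unique short simple root (B_5). A semisimple Lie algebra decomposes uniquely as the direct sum of simple ideals, one per connected component of its Dynkin diagram, so g ≅ B_2 ⊕ B_5 (dimension 10 + 55 = 65).

B2 + B5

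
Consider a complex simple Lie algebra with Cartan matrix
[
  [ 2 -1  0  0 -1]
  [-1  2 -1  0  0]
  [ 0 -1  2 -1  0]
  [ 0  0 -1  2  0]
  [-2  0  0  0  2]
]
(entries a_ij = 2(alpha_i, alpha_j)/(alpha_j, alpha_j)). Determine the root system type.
type C_5

The matrix has rank 5 with 2's on the diagonal. Reading the off-diagonal entries as Dynkin edges (a single edge where a_ij = a_ji = -1; a double or triple edge where a_ij * a_ji = 2 or 3), the diagram is a chain of 5 nodes with a double edge at one end; the terminal node there is the unique long simple root (C_5). One simple-root ordering that puts it in standard form is (alpha_4, alpha_3, alpha_2, alpha_1, alpha_5). So the algebra is type C_5, i.e. sp(10).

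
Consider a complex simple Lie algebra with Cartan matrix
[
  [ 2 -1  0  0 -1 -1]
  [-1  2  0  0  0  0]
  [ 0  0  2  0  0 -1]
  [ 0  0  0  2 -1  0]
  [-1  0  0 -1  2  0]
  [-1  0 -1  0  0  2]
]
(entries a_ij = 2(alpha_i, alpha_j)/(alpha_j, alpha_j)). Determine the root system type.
type E_6

The matrix has rank 6 with 2's on the diagonal. Reading the off-diagonal entries as Dynkin edges (a single edge where a_ij = a_ji = -1; a double or triple edge where a_ij * a_ji = 2 or 3), the diagram is a chain of 5 nodes with one extra node attached to the third node from one end (E_6). One simple-root ordering that puts it in standard form is (alpha_3, alpha_2, alpha_6, alpha_1, alpha_5, alpha_4). So the algebra is type E_6.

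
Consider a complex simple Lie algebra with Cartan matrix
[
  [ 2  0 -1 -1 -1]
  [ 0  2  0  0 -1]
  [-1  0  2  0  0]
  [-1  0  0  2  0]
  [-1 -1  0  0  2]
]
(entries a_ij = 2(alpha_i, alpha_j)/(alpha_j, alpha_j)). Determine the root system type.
The matrix has rank 5 with 2's on the diagonal. Reading the off-diagonal entries as Dynkin edges (a single edge where a_ij = a_ji = -1; a double or triple edge where a_ij * a_ji = 2 or 3), the diagram is a chain of 3 nodes with a fork of two nodes at one end (D_5). One simple-root ordering that puts it in standard form is (alpha_2, alpha_5, alpha_1, alpha_3, alpha_4). So the algebra is type D_5, i.e. so(10).

D5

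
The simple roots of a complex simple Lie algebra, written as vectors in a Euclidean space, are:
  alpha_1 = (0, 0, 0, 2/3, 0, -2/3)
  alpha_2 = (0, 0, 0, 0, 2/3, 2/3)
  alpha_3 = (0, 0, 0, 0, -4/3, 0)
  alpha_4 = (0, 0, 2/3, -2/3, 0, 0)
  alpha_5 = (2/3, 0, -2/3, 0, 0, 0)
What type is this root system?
Compute the Cartan integers a_ij = 2(alpha_i, alpha_j)/(alpha_j, alpha_j); the resulting 5x5 Cartan matrix is
[[2, -1, 0, -1, 0], [-1, 2, -1, 0, 0], [0, -2, 2, 0, 0], [-1, 0, 0, 2, -1], [0, 0, 0, -1, 2]].
The roots have two lengths (squared-length ratio 2:1); the short ones are alpha_{1,2,4,5}. The associated Dynkin diagram is a chain of 5 nodes with a double edge at one end; the terminal node there is the unique long simple root (C_5), so the type is C_5 (the algebra sp(10)).

C5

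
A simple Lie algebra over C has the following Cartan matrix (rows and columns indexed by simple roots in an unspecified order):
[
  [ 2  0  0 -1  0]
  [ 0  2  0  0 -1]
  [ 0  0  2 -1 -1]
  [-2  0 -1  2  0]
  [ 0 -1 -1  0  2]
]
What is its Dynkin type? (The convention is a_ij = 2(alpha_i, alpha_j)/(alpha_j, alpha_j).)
The matrix has rank 5 with 2's on the diagonal. Reading the off-diagonal entries as Dynkin edges (a single edge where a_ij = a_ji = -1; a double or triple edge where a_ij * a_ji = 2 or 3), the diagram is a chain of 5 nodes with a double edge at one end; the terminal node there is the unique short simple root (B_5). One simple-root ordering that puts it in standard form is (alpha_2, alpha_5, alpha_3, alpha_4, alpha_1). So the algebra is type B_5, i.e. so(11).

type B_5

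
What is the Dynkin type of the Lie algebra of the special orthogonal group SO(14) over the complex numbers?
D_7

This is so(14) with 14 even, which has dimension 14(14-1)/2 = 91 and rank 14/2 = 7. In the classification of classical Lie algebras, the orthogonal algebra so(2n) in an even number of variables has type D_n; here n = 7, so the Dynkin diagram is a chain of 5 nodes with a fork of two nodes at one end (D_7). Hence the type is D_7.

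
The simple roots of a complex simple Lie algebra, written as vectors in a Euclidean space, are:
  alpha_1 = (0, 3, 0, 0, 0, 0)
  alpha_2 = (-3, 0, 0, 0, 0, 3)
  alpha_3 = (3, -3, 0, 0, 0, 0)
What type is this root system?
B_3 (so(7))

Compute the Cartan integers a_ij = 2(alpha_i, alpha_j)/(alpha_j, alpha_j); the resulting 3x3 Cartan matrix is
[[2, 0, -1], [0, 2, -1], [-2, -1, 2]].
The roots have two lengths (squared-length ratio 2:1); the short ones are alpha_{1}. The associated Dynkin diagram is a chain of 3 nodes with a double edge at one end; the terminal node there is the unique short simple root (B_3), so the type is B_3 (the algebra so(7)).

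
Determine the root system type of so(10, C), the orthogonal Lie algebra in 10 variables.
D_5

This is so(10) with 10 even, which has dimension 10(10-1)/2 = 45 and rank 10/2 = 5. In the classification of classical Lie algebras, the orthogonal algebra so(2n) in an even number of variables has type D_n; here n = 5, so the Dynkin diagram is a chain of 3 nodes with a fork of two nodes at one end (D_5). Hence the type is D_5.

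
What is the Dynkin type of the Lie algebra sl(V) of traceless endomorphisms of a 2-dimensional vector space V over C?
A1

This is sl(2), which has dimension 2^2 - 1 = 3 and rank 2 - 1 = 1 (a Cartan subalgebra is the diagonal traceless matrices). In the classification of classical Lie algebras, the special linear algebra sl(n+1) has type A_n; here n = 1, so the Dynkin diagram is a chain of 1 nodes with single edges (A_1). Hence the type is A_1.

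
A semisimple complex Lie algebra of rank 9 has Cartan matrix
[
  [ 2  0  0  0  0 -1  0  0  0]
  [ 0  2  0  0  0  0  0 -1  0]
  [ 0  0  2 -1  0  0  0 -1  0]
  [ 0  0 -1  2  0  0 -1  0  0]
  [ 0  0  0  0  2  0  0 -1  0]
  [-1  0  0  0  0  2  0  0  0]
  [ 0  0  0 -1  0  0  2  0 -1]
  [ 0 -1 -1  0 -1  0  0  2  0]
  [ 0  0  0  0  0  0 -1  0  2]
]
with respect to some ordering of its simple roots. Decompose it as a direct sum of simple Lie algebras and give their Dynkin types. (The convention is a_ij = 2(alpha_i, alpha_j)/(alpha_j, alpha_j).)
The diagram associated to this matrix has two connected components: the simple roots {alpha_1, alpha_6} form a chain of 2 nodes with single edges (A_2), and {alpha_2, alpha_3, alpha_4, alpha_5, alpha_7, alpha_8, alpha_9} form a chain of 5 nodes with a fork of two nodes at one end (D_7). A semisimple Lie algebra decomposes uniquely as the direct sum of simple ideals, one per connected component of its Dynkin diagram, so g ≅ A_2 ⊕ D_7 (dimension 8 + 91 = 99).

A2 + D7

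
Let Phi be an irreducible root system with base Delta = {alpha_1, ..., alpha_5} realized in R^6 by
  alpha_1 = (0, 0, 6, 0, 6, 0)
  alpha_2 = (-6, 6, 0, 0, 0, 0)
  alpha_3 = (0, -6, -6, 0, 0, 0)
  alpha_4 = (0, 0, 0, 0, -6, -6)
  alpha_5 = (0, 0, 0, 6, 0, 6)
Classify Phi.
A_5 (sl(6))

Compute the Cartan integers a_ij = 2(alpha_i, alpha_j)/(alpha_j, alpha_j); the resulting 5x5 Cartan matrix is
[[2, 0, -1, -1, 0], [0, 2, -1, 0, 0], [-1, -1, 2, 0, 0], [-1, 0, 0, 2, -1], [0, 0, 0, -1, 2]].
All simple roots have the same length, so the diagram is simply laced. The associated Dynkin diagram is a chain of 5 nodes with single edges (A_5), so the type is A_5 (the algebra sl(6)).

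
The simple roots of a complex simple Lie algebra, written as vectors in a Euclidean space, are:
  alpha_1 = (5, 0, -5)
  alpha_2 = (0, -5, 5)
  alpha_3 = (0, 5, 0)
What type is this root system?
type B_3

Compute the Cartan integers a_ij = 2(alpha_i, alpha_j)/(alpha_j, alpha_j); the resulting 3x3 Cartan matrix is
[[2, -1, 0], [-1, 2, -2], [0, -1, 2]].
The roots have two lengths (squared-length ratio 2:1); the short ones are alpha_{3}. The associated Dynkin diagram is a chain of 3 nodes with a double edge at one end; the terminal node there is the unique short simple root (B_3), so the type is B_3 (the algebra so(7)).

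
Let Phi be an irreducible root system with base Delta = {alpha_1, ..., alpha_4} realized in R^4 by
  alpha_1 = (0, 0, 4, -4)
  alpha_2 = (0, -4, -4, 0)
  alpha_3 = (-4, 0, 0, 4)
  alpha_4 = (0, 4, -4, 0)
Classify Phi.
type D_4

Compute the Cartan integers a_ij = 2(alpha_i, alpha_j)/(alpha_j, alpha_j); the resulting 4x4 Cartan matrix is
[[2, -1, -1, -1], [-1, 2, 0, 0], [-1, 0, 2, 0], [-1, 0, 0, 2]].
All simple roots have the same length, so the diagram is simply laced. The associated Dynkin diagram is a chain of 2 nodes with a fork of two nodes at one end (D_4), so the type is D_4 (the algebra so(8)).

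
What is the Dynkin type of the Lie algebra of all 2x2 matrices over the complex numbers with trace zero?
A1

This is sl(2), which has dimension 2^2 - 1 = 3 and rank 2 - 1 = 1 (a Cartan subalgebra is the diagonal traceless matrices). In the classification of classical Lie algebras, the special linear algebra sl(n+1) has type A_n; here n = 1, so the Dynkin diagram is a chain of 1 nodes with single edges (A_1). Hence the type is A_1.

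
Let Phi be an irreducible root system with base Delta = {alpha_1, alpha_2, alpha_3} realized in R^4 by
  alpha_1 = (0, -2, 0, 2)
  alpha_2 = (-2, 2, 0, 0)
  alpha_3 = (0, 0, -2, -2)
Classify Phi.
Compute the Cartan integers a_ij = 2(alpha_i, alpha_j)/(alpha_j, alpha_j); the resulting 3x3 Cartan matrix is
[[2, -1, -1], [-1, 2, 0], [-1, 0, 2]].
All simple roots have the same length, so the diagram is simply laced. The associated Dynkin diagram is a chain of 3 nodes with single edges (A_3), so the type is A_3 (the algebra sl(4)).

A3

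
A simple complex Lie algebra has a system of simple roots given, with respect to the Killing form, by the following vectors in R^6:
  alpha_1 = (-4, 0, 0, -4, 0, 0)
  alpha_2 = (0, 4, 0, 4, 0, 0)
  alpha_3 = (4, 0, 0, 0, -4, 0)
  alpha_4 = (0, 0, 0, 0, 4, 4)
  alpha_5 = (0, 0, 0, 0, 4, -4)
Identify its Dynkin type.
D_5 (so(10))

Compute the Cartan integers a_ij = 2(alpha_i, alpha_j)/(alpha_j, alpha_j); the resulting 5x5 Cartan matrix is
[[2, -1, -1, 0, 0], [-1, 2, 0, 0, 0], [-1, 0, 2, -1, -1], [0, 0, -1, 2, 0], [0, 0, -1, 0, 2]].
All simple roots have the same length, so the diagram is simply laced. The associated Dynkin diagram is a chain of 3 nodes with a fork of two nodes at one end (D_5), so the type is D_5 (the algebra so(10)).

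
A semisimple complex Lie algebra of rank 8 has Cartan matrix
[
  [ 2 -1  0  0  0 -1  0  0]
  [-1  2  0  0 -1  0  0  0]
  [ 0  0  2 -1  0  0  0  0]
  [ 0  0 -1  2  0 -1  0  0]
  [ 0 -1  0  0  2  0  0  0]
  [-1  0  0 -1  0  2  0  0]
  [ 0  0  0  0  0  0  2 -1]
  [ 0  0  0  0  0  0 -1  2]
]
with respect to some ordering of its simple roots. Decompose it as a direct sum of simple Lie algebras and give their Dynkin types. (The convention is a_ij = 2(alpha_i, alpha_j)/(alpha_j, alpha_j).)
The diagram associated to this matrix has two connected components: the simple roots {alpha_7, alpha_8} form a chain of 2 nodes with single edges (A_2), and {alpha_1, alpha_2, alpha_3, alpha_4, alpha_5, alpha_6} form a chain of 6 nodes with single edges (A_6). A semisimple Lie algebra decomposes uniquely as the direct sum of simple ideals, one per connected component of its Dynkin diagram, so g ≅ A_2 ⊕ A_6 (dimension 8 + 48 = 56).

type A_2 ⊕ type A_6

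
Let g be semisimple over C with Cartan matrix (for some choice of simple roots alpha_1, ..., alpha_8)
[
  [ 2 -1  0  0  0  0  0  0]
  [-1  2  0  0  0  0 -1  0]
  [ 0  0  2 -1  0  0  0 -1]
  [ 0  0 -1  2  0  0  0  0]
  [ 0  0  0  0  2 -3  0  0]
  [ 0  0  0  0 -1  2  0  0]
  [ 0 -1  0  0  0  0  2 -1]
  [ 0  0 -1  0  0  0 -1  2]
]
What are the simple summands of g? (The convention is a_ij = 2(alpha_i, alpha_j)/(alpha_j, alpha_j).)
A6 ⊕ G2

The diagram associated to this matrix has two connected components: the simple roots {alpha_1, alpha_2, alpha_3, alpha_4, alpha_7, alpha_8} form a chain of 6 nodes with single edges (A_6), and {alpha_5, alpha_6} form two nodes joined by a triple edge (G_2). A semisimple Lie algebra decomposes uniquely as the direct sum of simple ideals, one per connected component of its Dynkin diagram, so g ≅ A_6 ⊕ G_2 (dimension 48 + 14 = 62).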